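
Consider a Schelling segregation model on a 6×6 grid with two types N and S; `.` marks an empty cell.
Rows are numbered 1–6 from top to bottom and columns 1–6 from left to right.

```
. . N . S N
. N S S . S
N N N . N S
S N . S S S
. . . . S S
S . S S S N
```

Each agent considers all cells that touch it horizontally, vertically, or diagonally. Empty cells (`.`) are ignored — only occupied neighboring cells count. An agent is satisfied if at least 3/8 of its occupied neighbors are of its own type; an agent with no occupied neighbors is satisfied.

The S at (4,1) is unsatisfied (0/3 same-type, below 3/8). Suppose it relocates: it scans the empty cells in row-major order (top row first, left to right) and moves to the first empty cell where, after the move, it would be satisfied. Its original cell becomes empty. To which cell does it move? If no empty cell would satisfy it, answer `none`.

(1,4)

Vacating (4,1). Empty cells in order:
  (1,1): 0/1 same-type → still unsatisfied.
  (1,2): 1/3 same-type → still unsatisfied.
  (1,4): 3/4 same-type → satisfied — stop here.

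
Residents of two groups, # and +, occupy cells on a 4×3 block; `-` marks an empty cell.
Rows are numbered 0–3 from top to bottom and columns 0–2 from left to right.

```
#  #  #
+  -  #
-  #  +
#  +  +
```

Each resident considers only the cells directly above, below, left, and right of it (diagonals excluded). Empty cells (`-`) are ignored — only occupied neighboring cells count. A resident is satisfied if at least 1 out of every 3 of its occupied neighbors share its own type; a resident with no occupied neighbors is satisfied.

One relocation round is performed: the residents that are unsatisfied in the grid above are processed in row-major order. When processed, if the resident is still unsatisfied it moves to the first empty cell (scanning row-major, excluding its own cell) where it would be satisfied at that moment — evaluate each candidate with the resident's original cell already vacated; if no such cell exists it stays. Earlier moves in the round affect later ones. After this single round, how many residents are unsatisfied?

Initially unsatisfied (in order): (1,0), (2,1), (3,0).
  (1,0): no empty cell satisfies it; stays.
  (2,1) → (1,1).
  (3,0) → (2,1).
Resulting grid:
# # #
+ # #
- # +
- + +
Unsatisfied now: (1,0).

1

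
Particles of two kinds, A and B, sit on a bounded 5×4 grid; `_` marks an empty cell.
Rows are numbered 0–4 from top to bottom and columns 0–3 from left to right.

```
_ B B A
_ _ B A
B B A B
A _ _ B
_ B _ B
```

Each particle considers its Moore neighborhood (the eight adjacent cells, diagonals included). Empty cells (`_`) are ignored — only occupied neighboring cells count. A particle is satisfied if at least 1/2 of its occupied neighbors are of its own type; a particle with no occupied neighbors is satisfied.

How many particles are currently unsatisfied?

5

(0,1)B 2/2 satisfied
(0,2)B 2/4 satisfied
(0,3)A 1/3 not
(1,2)B 4/7 satisfied
(1,3)A 2/5 not
(2,0)B 1/2 satisfied
(2,1)B 2/4 satisfied
(2,2)A 1/5 not
(2,3)B 2/4 satisfied
(3,0)A 0/3 not
(3,3)B 2/3 satisfied
(4,1)B 0/1 not
(4,3)B 1/1 satisfied
Unsatisfied: (0,3), (1,3), (2,2), (3,0), (4,1) — 5 in total.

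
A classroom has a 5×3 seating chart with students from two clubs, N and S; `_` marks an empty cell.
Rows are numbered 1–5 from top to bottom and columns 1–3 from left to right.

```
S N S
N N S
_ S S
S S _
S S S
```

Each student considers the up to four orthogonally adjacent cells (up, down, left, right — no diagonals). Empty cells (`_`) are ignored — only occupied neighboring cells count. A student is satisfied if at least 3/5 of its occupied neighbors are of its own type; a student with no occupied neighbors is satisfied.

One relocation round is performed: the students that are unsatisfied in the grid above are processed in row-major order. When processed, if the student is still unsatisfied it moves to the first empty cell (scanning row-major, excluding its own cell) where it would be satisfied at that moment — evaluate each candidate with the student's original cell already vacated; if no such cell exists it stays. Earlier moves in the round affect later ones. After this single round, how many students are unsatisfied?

Initially unsatisfied (in order): (1,1), (1,2), (1,3), (2,1), (2,2).
  (1,1) → (3,1).
  (1,2) → (1,1).
  (1,3): now satisfied by earlier moves; stays.
  (2,1): now satisfied by earlier moves; stays.
  (2,2): no empty cell satisfies it; stays.
Resulting grid:
N _ S
N N S
S S S
S S _
S S S
Unsatisfied now: (2,2).

1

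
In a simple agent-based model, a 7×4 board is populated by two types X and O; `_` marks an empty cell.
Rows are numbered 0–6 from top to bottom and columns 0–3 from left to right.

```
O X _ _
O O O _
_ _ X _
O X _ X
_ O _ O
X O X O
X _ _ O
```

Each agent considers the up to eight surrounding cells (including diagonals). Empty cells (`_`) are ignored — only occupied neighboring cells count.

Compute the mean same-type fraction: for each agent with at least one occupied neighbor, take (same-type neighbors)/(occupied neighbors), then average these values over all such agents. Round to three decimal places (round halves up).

0.417

(0,0)O 2/3
(0,1)X 0/4
(1,0)O 2/3
(1,1)O 3/5
(1,2)O 1/3
(2,2)X 2/4
(3,0)O 1/2
(3,1)X 1/3
(3,3)X 1/2
(4,1)O 2/5
(4,3)O 1/3
(5,0)X 1/3
(5,1)O 1/4
(5,2)X 0/5
(5,3)O 2/3
(6,0)X 1/2
(6,3)O 1/2
Sum over 17 agents: 2/3 + 0/4 + 2/3 + 3/5 + 1/3 + 2/4 + 1/2 + 1/3 + 1/2 + 2/5 + 1/3 + 1/3 + 1/4 + 0/5 + 2/3 + 1/2 + 1/2 = 85/12; mean = 85/12 ÷ 17 = 5/12 = 0.416666… → 0.417.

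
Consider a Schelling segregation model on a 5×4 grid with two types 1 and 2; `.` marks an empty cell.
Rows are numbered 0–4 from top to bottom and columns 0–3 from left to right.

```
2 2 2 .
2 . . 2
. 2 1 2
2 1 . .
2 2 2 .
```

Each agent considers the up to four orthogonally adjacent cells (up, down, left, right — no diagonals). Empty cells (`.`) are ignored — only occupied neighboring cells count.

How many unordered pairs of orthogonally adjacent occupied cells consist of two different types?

Scan each occupied cell's neighbors to the right and below so each pair is counted once.
From row 0: 0 unlike of 3 pairs (running 0/3).
From row 1: 0 unlike of 1 pairs (running 0/4).
From row 2: 3 unlike of 3 pairs (running 3/7).
From row 3: 2 unlike of 3 pairs (running 5/10).
From row 4: 0 unlike of 2 pairs (running 5/12).
Total adjacent occupied pairs: 12; unlike-type pairs: 5.

5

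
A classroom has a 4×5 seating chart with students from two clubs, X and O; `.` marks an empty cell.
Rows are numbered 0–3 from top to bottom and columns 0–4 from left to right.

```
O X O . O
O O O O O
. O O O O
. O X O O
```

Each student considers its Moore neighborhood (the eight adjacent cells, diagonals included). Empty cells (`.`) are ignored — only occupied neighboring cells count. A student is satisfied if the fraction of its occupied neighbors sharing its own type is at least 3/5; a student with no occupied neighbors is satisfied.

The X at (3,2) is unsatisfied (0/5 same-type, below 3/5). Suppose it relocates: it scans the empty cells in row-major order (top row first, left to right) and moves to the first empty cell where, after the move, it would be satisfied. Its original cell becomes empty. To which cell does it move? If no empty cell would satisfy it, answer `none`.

none

Vacating (3,2). Empty cells in order:
  (0,3): 0/5 same-type → still unsatisfied.
  (2,0): 0/4 same-type → still unsatisfied.
  (3,0): 0/2 same-type → still unsatisfied.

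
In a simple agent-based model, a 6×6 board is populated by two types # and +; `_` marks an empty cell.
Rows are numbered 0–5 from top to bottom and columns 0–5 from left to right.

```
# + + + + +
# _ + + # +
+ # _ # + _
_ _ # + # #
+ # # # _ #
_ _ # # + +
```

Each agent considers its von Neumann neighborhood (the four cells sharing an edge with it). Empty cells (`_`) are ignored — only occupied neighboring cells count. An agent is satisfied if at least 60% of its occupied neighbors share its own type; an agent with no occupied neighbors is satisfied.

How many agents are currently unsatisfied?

Row 0: (0,0)# 1/2 not · (0,1)+ 1/2 not · (0,2)+ 3/3 satisfied · (0,3)+ 3/3 satisfied · (0,4)+ 2/3 satisfied · (0,5)+ 2/2 satisfied
Row 1: (1,0)# 1/2 not · (1,2)+ 2/2 satisfied · (1,3)+ 2/4 not · (1,4)# 0/4 not · (1,5)+ 1/2 not
Row 2: (2,0)+ 0/2 not · (2,1)# 0/1 not · (2,3)# 0/3 not · (2,4)+ 0/3 not
Row 3: (3,2)# 1/2 not · (3,3)+ 0/4 not · (3,4)# 1/3 not · (3,5)# 2/2 satisfied
Row 4: (4,0)+ 0/1 not · (4,1)# 1/2 not · (4,2)# 4/4 satisfied · (4,3)# 2/3 satisfied · (4,5)# 1/2 not
Row 5: (5,2)# 2/2 satisfied · (5,3)# 2/3 satisfied · (5,4)+ 1/2 not · (5,5)+ 1/2 not
Unsatisfied: (0,0), (0,1), (1,0), (1,3), (1,4), (1,5), (2,0), (2,1), (2,3), (2,4), (3,2), (3,3), (3,4), (4,0), (4,1), (4,5), (5,4), (5,5) — 18 in total.

18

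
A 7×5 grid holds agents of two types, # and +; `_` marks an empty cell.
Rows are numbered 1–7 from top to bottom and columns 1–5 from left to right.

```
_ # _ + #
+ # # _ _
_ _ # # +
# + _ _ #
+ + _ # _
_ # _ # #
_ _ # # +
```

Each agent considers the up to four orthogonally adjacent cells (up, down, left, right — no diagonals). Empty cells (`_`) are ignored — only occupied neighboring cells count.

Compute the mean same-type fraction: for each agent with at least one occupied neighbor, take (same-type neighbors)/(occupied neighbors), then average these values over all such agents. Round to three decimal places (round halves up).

0.476

(1,2)# 1/1
(1,4)+ 0/1
(1,5)# 0/1
(2,1)+ 0/1
(2,2)# 2/3
(2,3)# 2/2
(3,3)# 2/2
(3,4)# 1/2
(3,5)+ 0/2
(4,1)# 0/2
(4,2)+ 1/2
(4,5)# 0/1
(5,1)+ 1/2
(5,2)+ 2/3
(5,4)# 1/1
(6,2)# 0/1
(6,4)# 3/3
(6,5)# 1/2
(7,3)# 1/1
(7,4)# 2/3
(7,5)+ 0/2
Sum over 21 agents: 1/1 + 0/1 + 0/1 + 0/1 + 2/3 + 2/2 + 2/2 + 1/2 + 0/2 + 0/2 + 1/2 + 0/1 + 1/2 + 2/3 + 1/1 + 0/1 + 3/3 + 1/2 + 1/1 + 2/3 + 0/2 = 10; mean = 10 ÷ 21 = 10/21 = 0.476190… → 0.476.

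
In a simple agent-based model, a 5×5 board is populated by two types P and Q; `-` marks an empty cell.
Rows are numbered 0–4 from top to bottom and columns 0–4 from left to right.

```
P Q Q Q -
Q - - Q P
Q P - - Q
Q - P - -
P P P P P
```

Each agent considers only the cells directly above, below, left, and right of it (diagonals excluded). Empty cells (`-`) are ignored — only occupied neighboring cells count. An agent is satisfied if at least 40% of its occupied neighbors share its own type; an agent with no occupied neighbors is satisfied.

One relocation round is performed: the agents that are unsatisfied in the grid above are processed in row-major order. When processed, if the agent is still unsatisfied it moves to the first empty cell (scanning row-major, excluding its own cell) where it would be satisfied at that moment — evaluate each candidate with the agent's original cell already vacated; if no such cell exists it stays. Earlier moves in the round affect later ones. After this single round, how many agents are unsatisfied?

1

Initially unsatisfied (in order): (0,0), (1,4), (2,1), (2,4).
  (0,0) → (0,4).
  (1,4) → (2,2).
  (2,1): now satisfied by earlier moves; stays.
  (2,4): now satisfied by earlier moves; stays.
Resulting grid:
- Q Q Q P
Q - - Q -
Q P P - Q
Q - P - -
P P P P P
Unsatisfied now: (0,4).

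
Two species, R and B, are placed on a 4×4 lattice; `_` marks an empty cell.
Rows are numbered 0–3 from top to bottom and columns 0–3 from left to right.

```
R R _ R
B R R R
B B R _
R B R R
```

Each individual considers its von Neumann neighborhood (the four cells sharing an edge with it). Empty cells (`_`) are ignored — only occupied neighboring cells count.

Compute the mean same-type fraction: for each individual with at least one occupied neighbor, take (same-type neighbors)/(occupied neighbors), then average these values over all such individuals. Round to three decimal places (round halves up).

0.655

(0,0)R 1/2
(0,1)R 2/2
(0,3)R 1/1
(1,0)B 1/3
(1,1)R 2/4
(1,2)R 3/3
(1,3)R 2/2
(2,0)B 2/3
(2,1)B 2/4
(2,2)R 2/3
(3,0)R 0/2
(3,1)B 1/3
(3,2)R 2/3
(3,3)R 1/1
Sum over 14 individuals: 1/2 + 2/2 + 1/1 + 1/3 + 2/4 + 3/3 + 2/2 + 2/3 + 2/4 + 2/3 + 0/2 + 1/3 + 2/3 + 1/1 = 55/6; mean = 55/6 ÷ 14 = 55/84 = 0.654761… → 0.655.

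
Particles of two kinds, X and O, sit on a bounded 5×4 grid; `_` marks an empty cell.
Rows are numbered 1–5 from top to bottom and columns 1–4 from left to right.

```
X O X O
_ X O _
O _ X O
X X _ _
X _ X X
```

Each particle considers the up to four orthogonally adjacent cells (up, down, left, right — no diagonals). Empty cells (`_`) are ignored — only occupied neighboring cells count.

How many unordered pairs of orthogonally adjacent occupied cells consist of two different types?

9

Scan each occupied cell's neighbors to the right and below so each pair is counted once.
From row 1: 5 unlike of 5 pairs (running 5/5).
From row 2: 2 unlike of 2 pairs (running 7/7).
From row 3: 2 unlike of 2 pairs (running 9/9).
From row 4: 0 unlike of 2 pairs (running 9/11).
From row 5: 0 unlike of 1 pairs (running 9/12).
Total adjacent occupied pairs: 12; unlike-type pairs: 9.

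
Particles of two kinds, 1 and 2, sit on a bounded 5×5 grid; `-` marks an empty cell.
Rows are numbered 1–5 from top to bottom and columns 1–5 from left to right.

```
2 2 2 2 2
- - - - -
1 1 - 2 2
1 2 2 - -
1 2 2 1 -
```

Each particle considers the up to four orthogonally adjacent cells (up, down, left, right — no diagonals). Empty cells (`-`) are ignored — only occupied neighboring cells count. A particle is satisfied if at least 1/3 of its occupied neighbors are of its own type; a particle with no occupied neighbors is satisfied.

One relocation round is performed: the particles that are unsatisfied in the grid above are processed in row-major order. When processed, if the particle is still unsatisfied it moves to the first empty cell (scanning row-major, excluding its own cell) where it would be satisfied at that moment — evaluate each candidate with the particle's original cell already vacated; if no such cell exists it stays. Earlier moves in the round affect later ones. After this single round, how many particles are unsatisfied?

Initially unsatisfied (in order): (5,4).
  (5,4) → (2,1).
Resulting grid:
2 2 2 2 2
1 - - - -
1 1 - 2 2
1 2 2 - -
1 2 2 - -
All satisfied now.

0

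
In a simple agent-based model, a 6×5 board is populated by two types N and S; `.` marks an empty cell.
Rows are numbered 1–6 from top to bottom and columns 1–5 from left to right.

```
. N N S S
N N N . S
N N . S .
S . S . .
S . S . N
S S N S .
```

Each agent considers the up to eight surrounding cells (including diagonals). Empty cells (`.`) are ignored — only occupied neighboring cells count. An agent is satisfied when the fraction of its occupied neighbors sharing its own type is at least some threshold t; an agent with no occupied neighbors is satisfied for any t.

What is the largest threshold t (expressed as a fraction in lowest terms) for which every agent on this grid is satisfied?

(1,2)N 4/4
(1,3)N 3/4
(1,4)S 2/4
(1,5)S 2/2
(2,1)N 4/4
(2,2)N 6/6
(2,3)N 4/6
(2,5)S 3/3
(3,1)N 3/4
(3,2)N 4/6
(3,4)S 2/3
(4,1)S 1/3
(4,3)S 2/3
(5,1)S 3/3
(5,3)S 3/4
(5,5)N 0/1
(6,1)S 2/2
(6,2)S 3/4
(6,3)N 0/3
(6,4)S 1/3
The smallest same-type fraction is 0/1 at (5,5), which reduces to 0/1. Any threshold above that leaves this agent unsatisfied.

0/1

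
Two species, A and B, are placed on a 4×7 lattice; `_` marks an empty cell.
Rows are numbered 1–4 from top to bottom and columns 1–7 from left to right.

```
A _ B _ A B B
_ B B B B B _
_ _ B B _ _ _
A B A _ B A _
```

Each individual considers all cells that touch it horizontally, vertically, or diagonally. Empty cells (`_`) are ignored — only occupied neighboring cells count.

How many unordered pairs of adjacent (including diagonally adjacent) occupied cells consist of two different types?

Scan each occupied cell's neighbors to the right and below (and the two forward diagonals) so each pair is counted once.
From row 1: 5 unlike of 12 pairs (running 5/12).
From row 2: 0 unlike of 10 pairs (running 5/22).
From row 3: 2 unlike of 5 pairs (running 7/27).
From row 4: 3 unlike of 3 pairs (running 10/30).
Total adjacent occupied pairs: 30; unlike-type pairs: 10.

10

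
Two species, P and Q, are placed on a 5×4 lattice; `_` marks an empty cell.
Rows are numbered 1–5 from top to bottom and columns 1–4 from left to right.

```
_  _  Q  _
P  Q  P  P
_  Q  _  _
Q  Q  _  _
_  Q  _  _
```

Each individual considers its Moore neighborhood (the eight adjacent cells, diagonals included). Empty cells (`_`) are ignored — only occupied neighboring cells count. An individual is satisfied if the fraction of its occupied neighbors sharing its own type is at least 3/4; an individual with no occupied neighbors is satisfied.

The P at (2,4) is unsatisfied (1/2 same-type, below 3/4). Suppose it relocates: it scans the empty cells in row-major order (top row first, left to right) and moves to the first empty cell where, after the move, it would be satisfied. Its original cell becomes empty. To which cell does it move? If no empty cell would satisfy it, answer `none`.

Vacating (2,4). Empty cells in order:
  (1,1): 1/2 same-type → still unsatisfied.
  (1,2): 2/4 same-type → still unsatisfied.
  (1,4): 1/2 same-type → still unsatisfied.
  (3,1): 1/5 same-type → still unsatisfied.
  (3,3): 1/4 same-type → still unsatisfied.
  (3,4): 1/1 same-type → satisfied — stop here.

(3,4)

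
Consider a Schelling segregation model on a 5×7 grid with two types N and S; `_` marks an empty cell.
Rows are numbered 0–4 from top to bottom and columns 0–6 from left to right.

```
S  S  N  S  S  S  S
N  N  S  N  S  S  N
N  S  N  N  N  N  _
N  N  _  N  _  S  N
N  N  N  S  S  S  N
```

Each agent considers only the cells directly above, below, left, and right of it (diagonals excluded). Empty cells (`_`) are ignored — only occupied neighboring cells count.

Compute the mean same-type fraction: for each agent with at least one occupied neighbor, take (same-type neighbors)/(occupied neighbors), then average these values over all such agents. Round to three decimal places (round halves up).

Row 0: (0,0)S 1/2 · (0,1)S 1/3 · (0,2)N 0/3 · (0,3)S 1/3 · (0,4)S 3/3 · (0,5)S 3/3 · (0,6)S 1/2
Row 1: (1,0)N 2/3 · (1,1)N 1/4 · (1,2)S 0/4 · (1,3)N 1/4 · (1,4)S 2/4 · (1,5)S 2/4 · (1,6)N 0/2
Row 2: (2,0)N 2/3 · (2,1)S 0/4 · (2,2)N 1/3 · (2,3)N 4/4 · (2,4)N 2/3 · (2,5)N 1/3
Row 3: (3,0)N 3/3 · (3,1)N 2/3 · (3,3)N 1/2 · (3,5)S 1/3 · (3,6)N 1/2
Row 4: (4,0)N 2/2 · (4,1)N 3/3 · (4,2)N 1/2 · (4,3)S 1/3 · (4,4)S 2/2 · (4,5)S 2/3 · (4,6)N 1/2
Sum over 32 agents: 1/2 + 1/3 + 0/3 + 1/3 + 3/3 + 3/3 + 1/2 + 2/3 + 1/4 + 0/4 + 1/4 + 2/4 + 2/4 + 0/2 + 2/3 + 0/4 + 1/3 + 4/4 + 2/3 + 1/3 + 3/3 + 2/3 + 1/2 + 1/3 + 1/2 + 2/2 + 3/3 + 1/2 + 1/3 + 2/2 + 2/3 + 1/2 = 101/6; mean = 101/6 ÷ 32 = 101/192 = 0.526041… → 0.526.

0.526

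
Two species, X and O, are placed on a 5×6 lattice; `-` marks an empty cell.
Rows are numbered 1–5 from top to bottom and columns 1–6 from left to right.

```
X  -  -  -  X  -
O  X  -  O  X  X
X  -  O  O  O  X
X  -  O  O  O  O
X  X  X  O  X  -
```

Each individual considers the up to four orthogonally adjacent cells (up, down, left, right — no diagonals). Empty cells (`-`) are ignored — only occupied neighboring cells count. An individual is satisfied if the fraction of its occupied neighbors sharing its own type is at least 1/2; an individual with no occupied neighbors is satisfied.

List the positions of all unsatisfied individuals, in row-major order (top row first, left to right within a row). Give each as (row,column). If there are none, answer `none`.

(1,1), (2,1), (2,2), (3,6), (5,3), (5,4), (5,5)

Row 1: (1,1)X 0/1 not · (1,5)X 1/1 satisfied
Row 2: (2,1)O 0/3 not · (2,2)X 0/1 not · (2,4)O 1/2 satisfied · (2,5)X 2/4 satisfied · (2,6)X 2/2 satisfied
Row 3: (3,1)X 1/2 satisfied · (3,3)O 2/2 satisfied · (3,4)O 4/4 satisfied · (3,5)O 2/4 satisfied · (3,6)X 1/3 not
Row 4: (4,1)X 2/2 satisfied · (4,3)O 2/3 satisfied · (4,4)O 4/4 satisfied · (4,5)O 3/4 satisfied · (4,6)O 1/2 satisfied
Row 5: (5,1)X 2/2 satisfied · (5,2)X 2/2 satisfied · (5,3)X 1/3 not · (5,4)O 1/3 not · (5,5)X 0/2 not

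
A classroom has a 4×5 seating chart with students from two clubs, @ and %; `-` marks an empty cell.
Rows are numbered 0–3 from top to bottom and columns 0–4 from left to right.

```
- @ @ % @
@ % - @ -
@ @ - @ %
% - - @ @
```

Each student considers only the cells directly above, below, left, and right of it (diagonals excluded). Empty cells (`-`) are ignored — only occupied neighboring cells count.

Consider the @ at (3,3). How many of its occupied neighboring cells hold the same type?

2

Occupied neighbors of (3,3): (2,3)=@, (3,4)=@.
Same type (@): 2 of 2.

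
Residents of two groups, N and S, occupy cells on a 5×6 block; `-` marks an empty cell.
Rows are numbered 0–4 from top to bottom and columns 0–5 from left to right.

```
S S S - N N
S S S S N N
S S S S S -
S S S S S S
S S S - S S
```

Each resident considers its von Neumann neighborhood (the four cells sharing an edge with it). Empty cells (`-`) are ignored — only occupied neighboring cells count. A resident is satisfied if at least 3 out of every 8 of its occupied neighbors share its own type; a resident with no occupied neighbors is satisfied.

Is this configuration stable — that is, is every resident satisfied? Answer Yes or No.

Row 0: (0,0)S 2/2 ok · (0,1)S 3/3 ok · (0,2)S 2/2 ok · (0,4)N 2/2 ok · (0,5)N 2/2 ok
Row 1: (1,0)S 3/3 ok · (1,1)S 4/4 ok · (1,2)S 4/4 ok · (1,3)S 2/3 ok · (1,4)N 2/4 ok · (1,5)N 2/2 ok
Row 2: (2,0)S 3/3 ok · (2,1)S 4/4 ok · (2,2)S 4/4 ok · (2,3)S 4/4 ok · (2,4)S 2/3 ok
Row 3: (3,0)S 3/3 ok · (3,1)S 4/4 ok · (3,2)S 4/4 ok · (3,3)S 3/3 ok · (3,4)S 4/4 ok · (3,5)S 2/2 ok
Row 4: (4,0)S 2/2 ok · (4,1)S 3/3 ok · (4,2)S 2/2 ok · (4,4)S 2/2 ok · (4,5)S 2/2 ok
All meet the threshold, so the configuration is stable.

Yes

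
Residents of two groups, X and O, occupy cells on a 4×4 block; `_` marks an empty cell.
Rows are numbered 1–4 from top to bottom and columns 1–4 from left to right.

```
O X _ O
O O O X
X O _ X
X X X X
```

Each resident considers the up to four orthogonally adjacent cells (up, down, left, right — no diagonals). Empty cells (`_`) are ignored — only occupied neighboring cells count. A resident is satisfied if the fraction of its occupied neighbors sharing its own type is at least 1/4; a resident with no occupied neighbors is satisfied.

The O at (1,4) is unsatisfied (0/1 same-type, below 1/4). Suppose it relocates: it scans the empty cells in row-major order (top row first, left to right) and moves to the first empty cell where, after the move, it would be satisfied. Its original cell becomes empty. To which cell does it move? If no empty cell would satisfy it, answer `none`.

(1,3)

Vacating (1,4). Empty cells in order:
  (1,3): 1/2 same-type → satisfied — stop here.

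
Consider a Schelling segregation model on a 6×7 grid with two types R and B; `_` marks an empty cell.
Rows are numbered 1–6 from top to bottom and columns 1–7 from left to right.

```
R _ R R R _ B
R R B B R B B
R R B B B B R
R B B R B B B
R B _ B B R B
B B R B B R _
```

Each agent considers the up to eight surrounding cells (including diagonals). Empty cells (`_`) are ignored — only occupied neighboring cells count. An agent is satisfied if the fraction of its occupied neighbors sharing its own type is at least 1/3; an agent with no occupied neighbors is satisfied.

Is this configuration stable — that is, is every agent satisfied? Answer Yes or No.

No

Row 1: (1,1)R 2/2 ✓ · (1,3)R 2/4 ✓ · (1,4)R 3/5 ✓ · (1,5)R 2/4 ✓ · (1,7)B 2/2 ✓
Row 2: (2,1)R 4/4 ✓ · (2,2)R 5/7 ✓ · (2,3)B 3/7 ✓ · (2,4)B 4/8 ✓ · (2,5)R 2/7 ✗ · (2,6)B 4/7 ✓ · (2,7)B 3/4 ✓
Row 3: (3,1)R 4/5 ✓ · (3,2)R 4/8 ✓ · (3,3)B 5/8 ✓ · (3,4)B 6/8 ✓ · (3,5)B 6/8 ✓ · (3,6)B 6/8 ✓ · (3,7)R 0/5 ✗
Row 4: (4,1)R 3/5 ✓ · (4,2)B 3/7 ✓ · (4,3)B 5/7 ✓ · (4,4)R 0/7 ✗ · (4,5)B 6/8 ✓ · (4,6)B 6/8 ✓ · (4,7)B 3/5 ✓
Row 5: (5,1)R 1/5 ✗ · (5,2)B 4/7 ✓ · (5,4)B 5/7 ✓ · (5,5)B 5/8 ✓ · (5,6)R 1/7 ✗ · (5,7)B 2/4 ✓
Row 6: (6,1)B 2/3 ✓ · (6,2)B 2/4 ✓ · (6,3)R 0/4 ✗ · (6,4)B 3/4 ✓ · (6,5)B 3/5 ✓ · (6,6)R 1/4 ✗
For instance (2,5) has only 2/7 same-type neighbors, below 1/3.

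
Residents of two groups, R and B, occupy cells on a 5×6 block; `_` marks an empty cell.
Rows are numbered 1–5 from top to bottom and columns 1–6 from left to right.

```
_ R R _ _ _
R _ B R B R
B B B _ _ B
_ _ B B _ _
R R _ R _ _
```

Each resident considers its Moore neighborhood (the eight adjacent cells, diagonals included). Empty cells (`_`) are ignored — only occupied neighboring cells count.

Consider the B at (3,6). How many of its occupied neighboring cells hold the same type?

Occupied neighbors of (3,6): (2,5)=B, (2,6)=R.
Same type (B): 1 of 2.

1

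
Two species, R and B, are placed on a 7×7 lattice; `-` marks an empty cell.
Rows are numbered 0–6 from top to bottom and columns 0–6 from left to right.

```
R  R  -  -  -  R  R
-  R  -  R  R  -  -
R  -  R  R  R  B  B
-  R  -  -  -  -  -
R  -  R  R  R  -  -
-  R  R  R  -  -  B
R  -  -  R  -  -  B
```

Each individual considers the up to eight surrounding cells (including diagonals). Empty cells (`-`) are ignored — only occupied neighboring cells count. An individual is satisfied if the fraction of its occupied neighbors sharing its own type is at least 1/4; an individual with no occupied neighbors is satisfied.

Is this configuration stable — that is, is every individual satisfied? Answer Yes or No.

(0,0)R 2/2 ok
(0,1)R 2/2 ok
(0,5)R 2/2 ok
(0,6)R 1/1 ok
(1,1)R 4/4 ok
(1,3)R 4/4 ok
(1,4)R 4/5 ok
(2,0)R 2/2 ok
(2,2)R 4/4 ok
(2,3)R 4/4 ok
(2,4)R 3/4 ok
(2,5)B 1/3 ok
(2,6)B 1/1 ok
(3,1)R 4/4 ok
(4,0)R 2/2 ok
(4,2)R 5/5 ok
(4,3)R 4/4 ok
(4,4)R 2/2 ok
(5,1)R 4/4 ok
(5,2)R 5/5 ok
(5,3)R 5/5 ok
(5,6)B 1/1 ok
(6,0)R 1/1 ok
(6,3)R 2/2 ok
(6,6)B 1/1 ok
All meet the threshold, so the configuration is stable.

Yes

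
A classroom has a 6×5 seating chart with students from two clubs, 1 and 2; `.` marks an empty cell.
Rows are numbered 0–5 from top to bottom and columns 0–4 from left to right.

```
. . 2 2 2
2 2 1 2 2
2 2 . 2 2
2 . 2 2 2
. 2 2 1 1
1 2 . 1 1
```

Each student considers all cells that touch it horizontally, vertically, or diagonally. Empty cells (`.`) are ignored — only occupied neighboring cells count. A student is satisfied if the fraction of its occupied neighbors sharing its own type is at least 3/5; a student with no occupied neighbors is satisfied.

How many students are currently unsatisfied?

3

(0,2)2 3/4 ok
(0,3)2 4/5 ok
(0,4)2 3/3 ok
(1,0)2 3/3 ok
(1,1)2 4/5 ok
(1,2)1 0/6 unhappy
(1,3)2 6/7 ok
(1,4)2 5/5 ok
(2,0)2 4/4 ok
(2,1)2 5/6 ok
(2,3)2 6/7 ok
(2,4)2 5/5 ok
(3,0)2 3/3 ok
(3,2)2 5/6 ok
(3,3)2 5/7 ok
(3,4)2 3/5 ok
(4,1)2 4/5 ok
(4,2)2 4/6 ok
(4,3)1 3/7 unhappy
(4,4)1 3/5 ok
(5,0)1 0/2 unhappy
(5,1)2 2/3 ok
(5,3)1 3/4 ok
(5,4)1 3/3 ok
Unsatisfied: (1,2), (4,3), (5,0) — 3 in total.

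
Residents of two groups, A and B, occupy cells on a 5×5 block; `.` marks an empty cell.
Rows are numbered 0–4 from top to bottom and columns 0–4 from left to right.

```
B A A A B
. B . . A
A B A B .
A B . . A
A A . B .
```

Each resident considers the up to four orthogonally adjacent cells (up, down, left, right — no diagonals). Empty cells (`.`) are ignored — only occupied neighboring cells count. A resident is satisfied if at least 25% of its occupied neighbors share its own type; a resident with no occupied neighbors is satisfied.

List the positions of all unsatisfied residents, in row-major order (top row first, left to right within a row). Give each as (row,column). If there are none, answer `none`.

(0,0), (0,4), (1,4), (2,2), (2,3)

Row 0: (0,0)B 0/1 ✗ · (0,1)A 1/3 ✓ · (0,2)A 2/2 ✓ · (0,3)A 1/2 ✓ · (0,4)B 0/2 ✗
Row 1: (1,1)B 1/2 ✓ · (1,4)A 0/1 ✗
Row 2: (2,0)A 1/2 ✓ · (2,1)B 2/4 ✓ · (2,2)A 0/2 ✗ · (2,3)B 0/1 ✗
Row 3: (3,0)A 2/3 ✓ · (3,1)B 1/3 ✓ · (3,4)A 0/0 ✓
Row 4: (4,0)A 2/2 ✓ · (4,1)A 1/2 ✓ · (4,3)B 0/0 ✓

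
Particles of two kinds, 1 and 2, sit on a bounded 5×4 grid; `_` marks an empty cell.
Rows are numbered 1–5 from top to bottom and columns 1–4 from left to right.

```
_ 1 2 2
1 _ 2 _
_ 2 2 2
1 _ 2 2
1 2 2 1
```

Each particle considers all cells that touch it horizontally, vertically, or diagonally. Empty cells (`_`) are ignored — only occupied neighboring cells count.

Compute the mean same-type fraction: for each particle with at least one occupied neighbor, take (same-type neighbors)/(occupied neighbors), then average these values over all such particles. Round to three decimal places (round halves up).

0.645

Row 1: (1,2)1 1/3 · (1,3)2 2/3 · (1,4)2 2/2
Row 2: (2,1)1 1/2 · (2,3)2 5/6
Row 3: (3,2)2 3/5 · (3,3)2 5/5 · (3,4)2 4/4
Row 4: (4,1)1 1/3 · (4,3)2 6/7 · (4,4)2 4/5
Row 5: (5,1)1 1/2 · (5,2)2 2/4 · (5,3)2 3/4 · (5,4)1 0/3
Sum over 15 particles: 1/3 + 2/3 + 2/2 + 1/2 + 5/6 + 3/5 + 5/5 + 4/4 + 1/3 + 6/7 + 4/5 + 1/2 + 2/4 + 3/4 + 0/3 = 4063/420; mean = 4063/420 ÷ 15 = 4063/6300 = 0.644920… → 0.645.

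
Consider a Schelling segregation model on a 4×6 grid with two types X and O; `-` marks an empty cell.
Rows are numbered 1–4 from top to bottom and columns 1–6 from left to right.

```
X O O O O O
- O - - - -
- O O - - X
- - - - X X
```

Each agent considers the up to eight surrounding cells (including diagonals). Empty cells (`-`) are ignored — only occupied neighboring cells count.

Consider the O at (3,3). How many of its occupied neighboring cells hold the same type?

2

Occupied neighbors of (3,3): (2,2)=O, (3,2)=O.
Same type (O): 2 of 2.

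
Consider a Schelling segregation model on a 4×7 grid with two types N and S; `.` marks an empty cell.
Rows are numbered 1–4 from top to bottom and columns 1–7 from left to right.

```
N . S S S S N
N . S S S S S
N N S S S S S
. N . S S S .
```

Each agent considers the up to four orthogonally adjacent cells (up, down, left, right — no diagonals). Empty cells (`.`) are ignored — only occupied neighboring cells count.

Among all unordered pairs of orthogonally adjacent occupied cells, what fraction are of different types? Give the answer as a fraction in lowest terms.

3/32

Scan each occupied cell's neighbors to the right and below so each pair is counted once.
From row 1: 2 unlike of 10 pairs (running 2/10).
From row 2: 0 unlike of 10 pairs (running 2/20).
From row 3: 1 unlike of 10 pairs (running 3/30).
From row 4: 0 unlike of 2 pairs (running 3/32).
Total adjacent occupied pairs: 32; unlike-type pairs: 3.
3/32 is already in lowest terms.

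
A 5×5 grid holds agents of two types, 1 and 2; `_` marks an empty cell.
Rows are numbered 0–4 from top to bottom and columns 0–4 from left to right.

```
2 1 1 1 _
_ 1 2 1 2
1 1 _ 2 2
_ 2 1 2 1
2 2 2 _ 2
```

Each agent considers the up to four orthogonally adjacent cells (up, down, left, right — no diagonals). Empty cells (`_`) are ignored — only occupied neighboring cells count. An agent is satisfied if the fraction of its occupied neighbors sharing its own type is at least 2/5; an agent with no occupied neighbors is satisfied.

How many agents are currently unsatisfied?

8

(0,0)2 0/1 unhappy
(0,1)1 2/3 ok
(0,2)1 2/3 ok
(0,3)1 2/2 ok
(1,1)1 2/3 ok
(1,2)2 0/3 unhappy
(1,3)1 1/4 unhappy
(1,4)2 1/2 ok
(2,0)1 1/1 ok
(2,1)1 2/3 ok
(2,3)2 2/3 ok
(2,4)2 2/3 ok
(3,1)2 1/3 unhappy
(3,2)1 0/3 unhappy
(3,3)2 1/3 unhappy
(3,4)1 0/3 unhappy
(4,0)2 1/1 ok
(4,1)2 3/3 ok
(4,2)2 1/2 ok
(4,4)2 0/1 unhappy
Unsatisfied: (0,0), (1,2), (1,3), (3,1), (3,2), (3,3), (3,4), (4,4) — 8 in total.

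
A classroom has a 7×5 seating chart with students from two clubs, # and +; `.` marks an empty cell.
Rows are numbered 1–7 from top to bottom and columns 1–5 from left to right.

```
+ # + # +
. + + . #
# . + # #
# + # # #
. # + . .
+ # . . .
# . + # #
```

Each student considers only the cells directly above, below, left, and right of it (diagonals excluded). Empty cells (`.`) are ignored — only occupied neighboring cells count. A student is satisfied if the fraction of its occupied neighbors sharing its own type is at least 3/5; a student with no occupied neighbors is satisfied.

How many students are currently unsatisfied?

18

(1,1)+ 0/1 not
(1,2)# 0/3 not
(1,3)+ 1/3 not
(1,4)# 0/2 not
(1,5)+ 0/2 not
(2,2)+ 1/2 not
(2,3)+ 3/3 satisfied
(2,5)# 1/2 not
(3,1)# 1/1 satisfied
(3,3)+ 1/3 not
(3,4)# 2/3 satisfied
(3,5)# 3/3 satisfied
(4,1)# 1/2 not
(4,2)+ 0/3 not
(4,3)# 1/4 not
(4,4)# 3/3 satisfied
(4,5)# 2/2 satisfied
(5,2)# 1/3 not
(5,3)+ 0/2 not
(6,1)+ 0/2 not
(6,2)# 1/2 not
(7,1)# 0/1 not
(7,3)+ 0/1 not
(7,4)# 1/2 not
(7,5)# 1/1 satisfied
Unsatisfied: (1,1), (1,2), (1,3), (1,4), (1,5), (2,2), (2,5), (3,3), (4,1), (4,2), (4,3), (5,2), (5,3), (6,1), (6,2), (7,1), (7,3), (7,4) — 18 in total.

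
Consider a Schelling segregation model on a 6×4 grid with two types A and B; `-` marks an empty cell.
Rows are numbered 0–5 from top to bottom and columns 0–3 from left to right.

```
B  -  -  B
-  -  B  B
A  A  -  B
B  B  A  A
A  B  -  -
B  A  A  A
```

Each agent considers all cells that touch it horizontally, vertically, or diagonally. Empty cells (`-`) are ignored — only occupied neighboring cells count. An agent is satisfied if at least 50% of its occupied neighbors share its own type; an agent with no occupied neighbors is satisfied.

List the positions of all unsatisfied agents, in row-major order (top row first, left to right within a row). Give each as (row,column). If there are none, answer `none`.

(2,0), (2,1), (3,0), (3,1), (3,2), (4,0), (4,1), (5,0)

Row 0: (0,0)B 0/0 ✓ · (0,3)B 2/2 ✓
Row 1: (1,2)B 3/4 ✓ · (1,3)B 3/3 ✓
Row 2: (2,0)A 1/3 ✗ · (2,1)A 2/5 ✗ · (2,3)B 2/4 ✓
Row 3: (3,0)B 2/5 ✗ · (3,1)B 2/6 ✗ · (3,2)A 2/5 ✗ · (3,3)A 1/2 ✓
Row 4: (4,0)A 1/5 ✗ · (4,1)B 3/7 ✗
Row 5: (5,0)B 1/3 ✗ · (5,1)A 2/4 ✓ · (5,2)A 2/3 ✓ · (5,3)A 1/1 ✓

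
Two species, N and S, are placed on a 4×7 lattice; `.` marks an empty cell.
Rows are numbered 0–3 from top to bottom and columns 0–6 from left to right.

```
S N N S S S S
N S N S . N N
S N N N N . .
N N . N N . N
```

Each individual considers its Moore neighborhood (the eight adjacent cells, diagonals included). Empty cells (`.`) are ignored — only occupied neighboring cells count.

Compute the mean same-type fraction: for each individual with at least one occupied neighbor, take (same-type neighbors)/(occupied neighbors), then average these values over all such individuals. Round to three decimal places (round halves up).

0.563

(0,0)S 1/3
(0,1)N 3/5
(0,2)N 2/5
(0,3)S 2/4
(0,4)S 3/4
(0,5)S 2/4
(0,6)S 1/3
(1,0)N 2/5
(1,1)S 2/8
(1,2)N 5/8
(1,3)S 2/7
(1,5)N 2/5
(1,6)N 1/3
(2,0)S 1/5
(2,1)N 5/7
(2,2)N 5/7
(2,3)N 5/6
(2,4)N 4/5
(3,0)N 2/3
(3,1)N 3/4
(3,3)N 4/4
(3,4)N 3/3
(3,6)N — no occupied neighbors
Sum over 22 individuals: 1/3 + 3/5 + 2/5 + 2/4 + 3/4 + 2/4 + 1/3 + 2/5 + 2/8 + 5/8 + 2/7 + 2/5 + 1/3 + 1/5 + 5/7 + 5/7 + 5/6 + 4/5 + 2/3 + 3/4 + 4/4 + 3/3 = 3469/280; mean = 3469/280 ÷ 22 = 3469/6160 = 0.563149… → 0.563.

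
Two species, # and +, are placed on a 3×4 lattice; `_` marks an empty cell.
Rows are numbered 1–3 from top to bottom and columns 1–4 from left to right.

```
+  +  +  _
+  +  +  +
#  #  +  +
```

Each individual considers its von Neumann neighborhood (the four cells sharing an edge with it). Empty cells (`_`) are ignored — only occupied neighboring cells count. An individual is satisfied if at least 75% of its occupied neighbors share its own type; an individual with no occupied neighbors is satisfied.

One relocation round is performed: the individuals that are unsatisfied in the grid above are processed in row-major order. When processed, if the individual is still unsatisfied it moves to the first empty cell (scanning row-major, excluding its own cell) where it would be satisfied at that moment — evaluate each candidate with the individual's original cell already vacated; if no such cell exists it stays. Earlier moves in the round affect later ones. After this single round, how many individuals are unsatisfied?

3

Initially unsatisfied (in order): (2,1), (3,1), (3,2), (3,3).
  (2,1) → (1,4).
  (3,1): now satisfied by earlier moves; stays.
  (3,2): no empty cell satisfies it; stays.
  (3,3): no empty cell satisfies it; stays.
Resulting grid:
+ + + +
_ + + +
# # + +
Unsatisfied now: (2,2), (3,2), (3,3).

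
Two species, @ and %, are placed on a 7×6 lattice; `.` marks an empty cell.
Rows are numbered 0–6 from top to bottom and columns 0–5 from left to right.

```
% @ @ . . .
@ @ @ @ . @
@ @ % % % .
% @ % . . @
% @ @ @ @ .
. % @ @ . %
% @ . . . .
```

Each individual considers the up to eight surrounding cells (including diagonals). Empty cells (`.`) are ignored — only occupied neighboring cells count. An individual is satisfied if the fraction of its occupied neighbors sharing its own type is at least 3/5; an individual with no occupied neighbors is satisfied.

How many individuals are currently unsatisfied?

15

(0,0)% 0/3 ✗
(0,1)@ 4/5 ✓
(0,2)@ 4/4 ✓
(1,0)@ 4/5 ✓
(1,1)@ 6/8 ✓
(1,2)@ 5/7 ✓
(1,3)@ 2/5 ✗
(1,5)@ 0/1 ✗
(2,0)@ 4/5 ✓
(2,1)@ 5/8 ✓
(2,2)% 2/7 ✗
(2,3)% 3/5 ✓
(2,4)% 1/4 ✗
(3,0)% 1/5 ✗
(3,1)@ 4/8 ✗
(3,2)% 2/7 ✗
(3,5)@ 1/2 ✗
(4,0)% 2/4 ✗
(4,1)@ 3/7 ✗
(4,2)@ 5/7 ✓
(4,3)@ 4/5 ✓
(4,4)@ 3/4 ✓
(5,1)% 2/6 ✗
(5,2)@ 5/6 ✓
(5,3)@ 4/4 ✓
(5,5)% 0/1 ✗
(6,0)% 1/2 ✗
(6,1)@ 1/3 ✗
Unsatisfied: (0,0), (1,3), (1,5), (2,2), (2,4), (3,0), (3,1), (3,2), (3,5), (4,0), (4,1), (5,1), (5,5), (6,0), (6,1) — 15 in total.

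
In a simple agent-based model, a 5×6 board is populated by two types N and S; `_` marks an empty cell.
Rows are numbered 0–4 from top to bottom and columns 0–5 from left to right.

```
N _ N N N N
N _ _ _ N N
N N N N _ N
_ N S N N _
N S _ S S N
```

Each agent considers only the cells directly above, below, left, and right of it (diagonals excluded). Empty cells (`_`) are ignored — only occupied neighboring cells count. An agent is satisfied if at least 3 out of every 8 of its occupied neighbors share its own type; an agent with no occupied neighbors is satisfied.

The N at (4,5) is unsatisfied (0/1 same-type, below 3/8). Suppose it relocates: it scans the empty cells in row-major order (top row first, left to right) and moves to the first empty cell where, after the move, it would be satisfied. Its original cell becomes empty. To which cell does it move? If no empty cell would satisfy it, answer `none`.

Vacating (4,5). Empty cells in order:
  (0,1): 2/2 same-type → satisfied — stop here.

(0,1)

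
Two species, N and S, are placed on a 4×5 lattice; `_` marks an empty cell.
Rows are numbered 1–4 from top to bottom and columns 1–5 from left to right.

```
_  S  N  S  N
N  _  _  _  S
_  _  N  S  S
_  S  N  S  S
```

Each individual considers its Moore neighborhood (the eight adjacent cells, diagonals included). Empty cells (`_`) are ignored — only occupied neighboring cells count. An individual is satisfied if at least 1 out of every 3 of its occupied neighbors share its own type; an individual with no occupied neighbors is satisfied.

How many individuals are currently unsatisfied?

(1,2)S 0/2 not
(1,3)N 0/2 not
(1,4)S 1/3 satisfied
(1,5)N 0/2 not
(2,1)N 0/1 not
(2,5)S 3/4 satisfied
(3,3)N 1/4 not
(3,4)S 4/6 satisfied
(3,5)S 4/4 satisfied
(4,2)S 0/2 not
(4,3)N 1/4 not
(4,4)S 3/5 satisfied
(4,5)S 3/3 satisfied
Unsatisfied: (1,2), (1,3), (1,5), (2,1), (3,3), (4,2), (4,3) — 7 in total.

7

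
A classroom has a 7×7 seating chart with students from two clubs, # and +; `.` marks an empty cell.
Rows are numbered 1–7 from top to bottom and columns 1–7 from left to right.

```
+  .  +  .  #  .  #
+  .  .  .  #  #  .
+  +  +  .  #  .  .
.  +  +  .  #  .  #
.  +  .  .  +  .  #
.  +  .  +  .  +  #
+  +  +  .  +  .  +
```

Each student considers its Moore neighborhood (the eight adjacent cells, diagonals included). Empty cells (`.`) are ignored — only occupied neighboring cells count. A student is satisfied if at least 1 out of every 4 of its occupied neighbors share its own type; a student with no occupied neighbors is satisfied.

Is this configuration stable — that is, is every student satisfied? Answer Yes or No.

Yes

Row 1: (1,1)+ 1/1 satisfied · (1,3)+ 0/0 satisfied · (1,5)# 2/2 satisfied · (1,7)# 1/1 satisfied
Row 2: (2,1)+ 3/3 satisfied · (2,5)# 3/3 satisfied · (2,6)# 4/4 satisfied
Row 3: (3,1)+ 3/3 satisfied · (3,2)+ 5/5 satisfied · (3,3)+ 3/3 satisfied · (3,5)# 3/3 satisfied
Row 4: (4,2)+ 5/5 satisfied · (4,3)+ 4/4 satisfied · (4,5)# 1/2 satisfied · (4,7)# 1/1 satisfied
Row 5: (5,2)+ 3/3 satisfied · (5,5)+ 2/3 satisfied · (5,7)# 2/3 satisfied
Row 6: (6,2)+ 4/4 satisfied · (6,4)+ 3/3 satisfied · (6,6)+ 3/5 satisfied · (6,7)# 1/3 satisfied
Row 7: (7,1)+ 2/2 satisfied · (7,2)+ 3/3 satisfied · (7,3)+ 3/3 satisfied · (7,5)+ 2/2 satisfied · (7,7)+ 1/2 satisfied
All meet the threshold, so the configuration is stable.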